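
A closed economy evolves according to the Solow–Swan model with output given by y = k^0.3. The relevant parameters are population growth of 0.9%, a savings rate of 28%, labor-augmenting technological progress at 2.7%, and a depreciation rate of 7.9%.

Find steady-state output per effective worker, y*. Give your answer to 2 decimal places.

At the steady state, Δk = 0, so s·k^α = (n + g + δ)·k.
Dividing both sides by k: k^(1−α) = s / (n + g + δ).
k^0.7 = 0.28 / (0.009 + 0.027 + 0.079) = 0.28 / 0.115 = 2.4348
k* = 2.4348^(1/0.7) ≈ 3.5653
y* = (k*)^α = 3.5653^0.3 ≈ 1.4643

y* ≈ 1.46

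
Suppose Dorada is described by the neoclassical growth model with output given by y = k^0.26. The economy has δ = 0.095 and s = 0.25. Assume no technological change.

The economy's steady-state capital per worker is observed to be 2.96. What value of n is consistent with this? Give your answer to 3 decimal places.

At the steady state, Δk = 0, so s·k^α = (n + δ)·k.
So s / (n + δ) = (k*)^(1−α) = 2.96^0.74 = 2.2323.
Therefore n + δ = s / 2.2323 = 0.25 / 2.2323 = 0.1120, so n = 0.1120 − 0.095 = 0.0170.

n ≈ 0.017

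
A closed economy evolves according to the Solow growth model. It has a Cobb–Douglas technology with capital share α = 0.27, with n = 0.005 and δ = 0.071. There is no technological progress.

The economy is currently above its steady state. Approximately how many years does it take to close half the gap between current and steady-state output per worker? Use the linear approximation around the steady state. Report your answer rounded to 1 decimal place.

half-life ≈ 12.5 years

Near the steady state the convergence rate is λ = (1 − α)(n + δ).
λ = (1 − 0.27) × 0.076 = 0.73 × 0.076 = 0.05548
Half-life = ln 2 / λ = 0.6931 / 0.05548 ≈ 12.49 years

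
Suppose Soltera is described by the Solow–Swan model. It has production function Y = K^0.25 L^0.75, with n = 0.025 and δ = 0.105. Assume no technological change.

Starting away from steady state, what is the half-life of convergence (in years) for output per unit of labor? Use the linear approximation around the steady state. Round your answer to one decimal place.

Near the steady state the convergence rate is λ = (1 − α)(n + δ).
λ = (1 − 0.25) × 0.130 = 0.75 × 0.130 = 0.0975
Half-life = ln 2 / λ = 0.6931 / 0.0975 ≈ 7.11 years

half-life ≈ 7.1 years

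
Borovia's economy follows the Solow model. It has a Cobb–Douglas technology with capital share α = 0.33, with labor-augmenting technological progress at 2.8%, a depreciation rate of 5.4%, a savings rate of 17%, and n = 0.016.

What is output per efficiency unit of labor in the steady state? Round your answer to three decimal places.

In steady state, investment equals break-even investment: s·k^α = (n + g + δ)·k.
Dividing both sides by k: k^(1−α) = s / (n + g + δ).
k^0.67 = 0.17 / (0.016 + 0.028 + 0.054) = 0.17 / 0.098 = 1.7347
k* = 1.7347^(1/0.67) ≈ 2.2754
y* = (k*)^α = 2.2754^0.33 ≈ 1.3117

y* = 1.312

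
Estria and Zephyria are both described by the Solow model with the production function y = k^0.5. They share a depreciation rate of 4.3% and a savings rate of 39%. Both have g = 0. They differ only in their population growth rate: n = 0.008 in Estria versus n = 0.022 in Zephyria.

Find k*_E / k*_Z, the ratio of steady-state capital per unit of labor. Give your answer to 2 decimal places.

Steady-state k* = [s/(n + δ)]^(1/(1−α)), so the ratio is [ (s_E/(n + δ)_E) / (s_Z/(n + δ)_Z) ]^2.
s_E/(n + δ)_E = 0.39/0.051 = 7.6471; s_Z/(n + δ)_Z = 0.39/0.065 = 6.0000.
Ratio = (7.6471/6.0000)^2 = 1.2745^2 ≈ 1.6244

ratio ≈ 1.62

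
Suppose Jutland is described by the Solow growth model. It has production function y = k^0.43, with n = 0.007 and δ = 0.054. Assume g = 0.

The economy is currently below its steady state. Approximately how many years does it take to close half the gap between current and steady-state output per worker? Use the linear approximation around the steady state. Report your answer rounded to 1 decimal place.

Near the steady state the convergence rate is λ = (1 − α)(n + δ).
λ = (1 − 0.43) × 0.061 = 0.57 × 0.061 = 0.03477
Half-life = ln 2 / λ = 0.6931 / 0.03477 ≈ 19.93 years

about 19.9 years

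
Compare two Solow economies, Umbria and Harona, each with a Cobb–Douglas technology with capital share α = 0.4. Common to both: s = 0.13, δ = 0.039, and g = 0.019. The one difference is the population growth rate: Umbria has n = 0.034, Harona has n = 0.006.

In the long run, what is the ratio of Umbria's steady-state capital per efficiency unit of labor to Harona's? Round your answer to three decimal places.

ratio ≈ 0.546

Steady-state k* = [s/(n + g + δ)]^(1/(1−α)), so the ratio is [ (s_U/(n + g + δ)_U) / (s_H/(n + g + δ)_H) ]^1.6667.
s_U/(n + g + δ)_U = 0.13/0.092 = 1.4130; s_H/(n + g + δ)_H = 0.13/0.064 = 2.0313.
Ratio = (1.4130/2.0313)^1.6667 = 0.6956^1.6667 ≈ 0.5461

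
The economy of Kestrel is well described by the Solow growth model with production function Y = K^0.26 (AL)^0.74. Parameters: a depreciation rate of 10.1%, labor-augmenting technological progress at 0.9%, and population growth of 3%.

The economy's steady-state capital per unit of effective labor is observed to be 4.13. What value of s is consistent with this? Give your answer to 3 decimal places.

In steady state, investment equals break-even investment: s·k^α = (n + g + δ)·k.
So s / (n + g + δ) = (k*)^(1−α) = 4.13^0.74 = 2.8563.
Therefore s = 2.8563 × (n + g + δ) = 2.8563 × 0.140 = 0.3999.

s ≈ 0.400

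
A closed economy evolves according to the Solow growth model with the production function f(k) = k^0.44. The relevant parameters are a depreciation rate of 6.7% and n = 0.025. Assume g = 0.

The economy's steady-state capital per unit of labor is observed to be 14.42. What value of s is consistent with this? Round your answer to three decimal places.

s ≈ 0.410

At the steady state, Δk = 0, so s·k^α = (n + δ)·k.
So s / (n + δ) = (k*)^(1−α) = 14.42^0.56 = 4.4568.
Therefore s = 4.4568 × (n + δ) = 4.4568 × 0.092 = 0.4100.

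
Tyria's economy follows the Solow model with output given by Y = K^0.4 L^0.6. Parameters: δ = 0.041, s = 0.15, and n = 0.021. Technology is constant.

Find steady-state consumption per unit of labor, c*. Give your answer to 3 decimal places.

In steady state, investment equals break-even investment: s·k^α = (n + δ)·k.
Rearranging, k^(1−α) = s / (n + δ).
k^0.6 = 0.15 / (0.021 + 0.041) = 0.15 / 0.062 = 2.4194
k* = 2.4194^(1/0.6) ≈ 4.3603
y* = (k*)^α = 4.3603^0.4 ≈ 1.8022
c* = (1 − s)·y* = (1 − 0.15) × 1.8022 ≈ 1.5319

c* ≈ 1.532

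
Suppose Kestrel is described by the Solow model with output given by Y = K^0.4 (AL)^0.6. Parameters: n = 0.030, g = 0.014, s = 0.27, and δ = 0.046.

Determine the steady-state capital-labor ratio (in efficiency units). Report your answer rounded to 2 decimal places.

k* ≈ 6.24

Steady state requires s·f(k) = (n + g + δ)·k, i.e. s·k^α = (n + g + δ)·k.
Dividing both sides by k: k^(1−α) = s / (n + g + δ).
k^0.6 = 0.27 / (0.030 + 0.014 + 0.046) = 0.27 / 0.090 = 3.0000
k* = 3.0000^(1/0.6) ≈ 6.2403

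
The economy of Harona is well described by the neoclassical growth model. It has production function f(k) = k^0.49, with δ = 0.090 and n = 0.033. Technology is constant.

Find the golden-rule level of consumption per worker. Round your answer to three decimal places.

c_gold ≈ 1.925

At the golden rule, f'(k) = n + δ, so α·k^(α−1) = n + δ and k_gold = (α/(n + δ))^(1/(1−α)).
k_gold = (0.49/0.123)^(1/0.51) = 3.9837^1.9608 ≈ 15.0329
c_gold = f(k_gold) − (n + δ)·k_gold = 3.7736 − 0.123×15.0329 ≈ 1.9246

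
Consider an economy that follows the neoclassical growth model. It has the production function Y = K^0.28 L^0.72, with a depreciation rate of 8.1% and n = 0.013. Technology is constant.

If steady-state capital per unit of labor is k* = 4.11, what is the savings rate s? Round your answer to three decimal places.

s ≈ 0.260

Steady state requires s·f(k) = (n + δ)·k, i.e. s·k^α = (n + δ)·k.
So s / (n + δ) = (k*)^(1−α) = 4.11^0.72 = 2.7667.
Therefore s = 2.7667 × (n + δ) = 2.7667 × 0.094 = 0.2601.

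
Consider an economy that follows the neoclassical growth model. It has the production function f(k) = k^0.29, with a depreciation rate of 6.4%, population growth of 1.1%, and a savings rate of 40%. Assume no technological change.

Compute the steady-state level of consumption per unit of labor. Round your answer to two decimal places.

Steady state requires s·f(k) = (n + δ)·k, i.e. s·k^α = (n + δ)·k.
Rearranging, k^(1−α) = s / (n + δ).
k^0.71 = 0.40 / (0.011 + 0.064) = 0.40 / 0.075 = 5.3333
k* = 5.3333^(1/0.71) ≈ 10.5667
y* = (k*)^α = 10.5667^0.29 ≈ 1.9813
c* = (1 − s)·y* = (1 − 0.40) × 1.9813 ≈ 1.1888

c* = 1.19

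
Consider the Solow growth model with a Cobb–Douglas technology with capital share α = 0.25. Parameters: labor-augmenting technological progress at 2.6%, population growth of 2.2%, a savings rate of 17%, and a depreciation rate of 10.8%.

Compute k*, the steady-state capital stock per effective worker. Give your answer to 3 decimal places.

At the steady state, Δk = 0, so s·k^α = (n + g + δ)·k.
Dividing both sides by k: k^(1−α) = s / (n + g + δ).
k^0.75 = 0.17 / (0.022 + 0.026 + 0.108) = 0.17 / 0.156 = 1.0897
k* = 1.0897^(1/0.75) ≈ 1.1214

k* = 1.121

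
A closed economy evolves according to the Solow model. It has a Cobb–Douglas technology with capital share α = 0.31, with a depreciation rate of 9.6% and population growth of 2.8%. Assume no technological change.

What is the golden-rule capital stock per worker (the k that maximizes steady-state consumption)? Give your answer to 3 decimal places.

The golden rule sets f'(k) = n + δ, i.e. α·k^(α−1) = n + δ.
So k^(1−α) = α / (n + δ) = 0.31 / 0.124 = 2.5000.
k_gold = 2.5000^(1/0.69) ≈ 3.7733

k_gold ≈ 3.773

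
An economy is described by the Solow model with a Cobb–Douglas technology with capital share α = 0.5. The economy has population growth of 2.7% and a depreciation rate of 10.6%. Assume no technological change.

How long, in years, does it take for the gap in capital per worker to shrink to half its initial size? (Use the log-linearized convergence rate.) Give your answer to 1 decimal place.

Near the steady state the convergence rate is λ = (1 − α)(n + δ).
λ = (1 − 0.5) × 0.133 = 0.5 × 0.133 = 0.0665
Half-life = ln 2 / λ = 0.6931 / 0.0665 ≈ 10.42 years

about 10.4 years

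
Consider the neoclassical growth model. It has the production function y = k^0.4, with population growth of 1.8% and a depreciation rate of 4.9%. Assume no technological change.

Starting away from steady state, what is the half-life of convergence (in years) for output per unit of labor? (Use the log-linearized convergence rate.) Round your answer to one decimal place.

half-life ≈ 17.2 years

Near the steady state the convergence rate is λ = (1 − α)(n + δ).
λ = (1 − 0.4) × 0.067 = 0.6 × 0.067 = 0.0402
Half-life = ln 2 / λ = 0.6931 / 0.0402 ≈ 17.24 years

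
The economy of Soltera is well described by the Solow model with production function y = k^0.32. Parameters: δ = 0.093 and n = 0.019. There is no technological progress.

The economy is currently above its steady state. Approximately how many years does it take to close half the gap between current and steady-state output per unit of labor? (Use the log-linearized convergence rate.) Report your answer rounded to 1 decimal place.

Near the steady state the convergence rate is λ = (1 − α)(n + δ).
λ = (1 − 0.32) × 0.112 = 0.68 × 0.112 = 0.07616
Half-life = ln 2 / λ = 0.6931 / 0.07616 ≈ 9.10 years

t_½ ≈ 9.1 years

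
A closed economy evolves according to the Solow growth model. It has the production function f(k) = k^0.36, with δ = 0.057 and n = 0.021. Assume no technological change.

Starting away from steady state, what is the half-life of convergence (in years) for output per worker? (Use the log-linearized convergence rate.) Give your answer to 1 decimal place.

half-life ≈ 13.9 years

Near the steady state the convergence rate is λ = (1 − α)(n + δ).
λ = (1 − 0.36) × 0.078 = 0.64 × 0.078 = 0.04992
Half-life = ln 2 / λ = 0.6931 / 0.04992 ≈ 13.88 years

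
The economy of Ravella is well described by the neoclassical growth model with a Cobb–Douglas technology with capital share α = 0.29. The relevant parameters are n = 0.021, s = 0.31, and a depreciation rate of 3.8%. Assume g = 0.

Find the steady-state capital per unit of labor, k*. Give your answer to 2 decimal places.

k* = 10.35

In steady state, investment equals break-even investment: s·k^α = (n + δ)·k.
Rearranging, k^(1−α) = s / (n + δ).
k^0.71 = 0.31 / (0.021 + 0.038) = 0.31 / 0.059 = 5.2542
k* = 5.2542^(1/0.71) ≈ 10.3466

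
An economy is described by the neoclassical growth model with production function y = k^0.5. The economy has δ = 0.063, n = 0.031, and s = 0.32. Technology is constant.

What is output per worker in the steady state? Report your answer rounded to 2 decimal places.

y* ≈ 3.40

Steady state requires s·f(k) = (n + δ)·k, i.e. s·k^α = (n + δ)·k.
Rearranging, k^(1−α) = s / (n + δ).
k^0.5 = 0.32 / (0.031 + 0.063) = 0.32 / 0.094 = 3.4043
k* = 3.4043^(1/0.5) ≈ 11.5893
y* = (k*)^α = 11.5893^0.5 ≈ 3.4043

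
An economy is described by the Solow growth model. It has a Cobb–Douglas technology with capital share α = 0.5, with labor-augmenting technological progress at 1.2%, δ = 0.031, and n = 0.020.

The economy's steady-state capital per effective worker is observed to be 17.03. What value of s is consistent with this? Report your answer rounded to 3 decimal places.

s ≈ 0.260

At the steady state, Δk = 0, so s·k^α = (n + g + δ)·k.
So s / (n + g + δ) = (k*)^(1−α) = 17.03^0.5 = 4.1267.
Therefore s = 4.1267 × (n + g + δ) = 4.1267 × 0.063 = 0.2600.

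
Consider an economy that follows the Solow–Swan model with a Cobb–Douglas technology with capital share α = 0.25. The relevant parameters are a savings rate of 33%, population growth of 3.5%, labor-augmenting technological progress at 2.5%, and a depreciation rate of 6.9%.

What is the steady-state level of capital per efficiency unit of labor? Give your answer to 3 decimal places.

At the steady state, Δk = 0, so s·k^α = (n + g + δ)·k.
Dividing both sides by k: k^(1−α) = s / (n + g + δ).
k^0.75 = 0.33 / (0.035 + 0.025 + 0.069) = 0.33 / 0.129 = 2.5581
k* = 2.5581^(1/0.75) ≈ 3.4986

k* ≈ 3.499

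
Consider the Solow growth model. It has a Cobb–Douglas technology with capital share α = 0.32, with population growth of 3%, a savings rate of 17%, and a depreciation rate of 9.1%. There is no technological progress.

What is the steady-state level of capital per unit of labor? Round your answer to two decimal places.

At the steady state, Δk = 0, so s·k^α = (n + δ)·k.
Dividing both sides by k: k^(1−α) = s / (n + δ).
k^0.68 = 0.17 / (0.030 + 0.091) = 0.17 / 0.121 = 1.4050
k* = 1.4050^(1/0.68) ≈ 1.6488

k* ≈ 1.65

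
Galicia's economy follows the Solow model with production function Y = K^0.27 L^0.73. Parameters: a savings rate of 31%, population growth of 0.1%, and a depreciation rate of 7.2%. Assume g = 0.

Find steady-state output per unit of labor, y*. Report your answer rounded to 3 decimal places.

y* ≈ 1.707

Steady state requires s·f(k) = (n + δ)·k, i.e. s·k^α = (n + δ)·k.
Dividing both sides by k: k^(1−α) = s / (n + δ).
k^0.73 = 0.31 / (0.001 + 0.072) = 0.31 / 0.073 = 4.2466
k* = 4.2466^(1/0.73) ≈ 7.2499
y* = (k*)^α = 7.2499^0.27 ≈ 1.7072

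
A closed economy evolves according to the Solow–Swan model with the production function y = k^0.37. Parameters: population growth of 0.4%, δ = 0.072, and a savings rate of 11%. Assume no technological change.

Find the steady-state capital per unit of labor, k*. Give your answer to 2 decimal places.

k* ≈ 1.80

Steady state requires s·f(k) = (n + δ)·k, i.e. s·k^α = (n + δ)·k.
Dividing both sides by k: k^(1−α) = s / (n + δ).
k^0.63 = 0.11 / (0.004 + 0.072) = 0.11 / 0.076 = 1.4474
k* = 1.4474^(1/0.63) ≈ 1.7985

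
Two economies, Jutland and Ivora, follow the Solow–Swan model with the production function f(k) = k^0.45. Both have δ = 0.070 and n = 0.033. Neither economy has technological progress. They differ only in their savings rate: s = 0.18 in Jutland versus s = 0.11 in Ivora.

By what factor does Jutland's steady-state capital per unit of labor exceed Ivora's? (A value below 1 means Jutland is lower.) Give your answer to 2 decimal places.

Steady-state k* = [s/(n + δ)]^(1/(1−α)), so the ratio is [ (s_J/(n + δ)_J) / (s_I/(n + δ)_I) ]^1.8182.
s_J/(n + δ)_J = 0.18/0.103 = 1.7476; s_I/(n + δ)_I = 0.11/0.103 = 1.0680.
Ratio = (1.7476/1.0680)^1.8182 = 1.6363^1.8182 ≈ 2.4482

k*_J / k*_I ≈ 2.45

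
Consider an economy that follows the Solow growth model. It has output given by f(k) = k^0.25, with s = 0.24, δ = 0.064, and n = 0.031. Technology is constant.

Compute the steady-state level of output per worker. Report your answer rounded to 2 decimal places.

y* = 1.36

In steady state, investment equals break-even investment: s·k^α = (n + δ)·k.
Dividing both sides by k: k^(1−α) = s / (n + δ).
k^0.75 = 0.24 / (0.031 + 0.064) = 0.24 / 0.095 = 2.5263
k* = 2.5263^(1/0.75) ≈ 3.4407
y* = (k*)^α = 3.4407^0.25 ≈ 1.3620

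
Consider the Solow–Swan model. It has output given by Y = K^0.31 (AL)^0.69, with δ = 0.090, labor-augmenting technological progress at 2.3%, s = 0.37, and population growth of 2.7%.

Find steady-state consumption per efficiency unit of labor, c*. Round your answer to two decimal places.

At the steady state, Δk = 0, so s·k^α = (n + g + δ)·k.
Rearranging, k^(1−α) = s / (n + g + δ).
k^0.69 = 0.37 / (0.027 + 0.023 + 0.090) = 0.37 / 0.140 = 2.6429
k* = 2.6429^(1/0.69) ≈ 4.0899
y* = (k*)^α = 4.0899^0.31 ≈ 1.5475
c* = (1 − s)·y* = (1 − 0.37) × 1.5475 ≈ 0.9749

c* ≈ 0.97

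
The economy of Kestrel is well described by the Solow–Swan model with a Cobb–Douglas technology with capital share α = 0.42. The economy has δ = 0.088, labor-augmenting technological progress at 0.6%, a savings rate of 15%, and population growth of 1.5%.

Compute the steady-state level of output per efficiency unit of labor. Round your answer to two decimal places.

In steady state, investment equals break-even investment: s·k^α = (n + g + δ)·k.
Dividing both sides by k: k^(1−α) = s / (n + g + δ).
k^0.58 = 0.15 / (0.015 + 0.006 + 0.088) = 0.15 / 0.109 = 1.3761
k* = 1.3761^(1/0.58) ≈ 1.7340
y* = (k*)^α = 1.7340^0.42 ≈ 1.2601

y* ≈ 1.26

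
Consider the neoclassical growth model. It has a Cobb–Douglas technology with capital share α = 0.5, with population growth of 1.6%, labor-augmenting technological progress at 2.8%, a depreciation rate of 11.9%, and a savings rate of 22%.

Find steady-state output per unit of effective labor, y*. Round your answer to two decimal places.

y* = 1.35

At the steady state, Δk = 0, so s·k^α = (n + g + δ)·k.
Dividing both sides by k: k^(1−α) = s / (n + g + δ).
k^0.5 = 0.22 / (0.016 + 0.028 + 0.119) = 0.22 / 0.163 = 1.3497
k* = 1.3497^(1/0.5) ≈ 1.8217
y* = (k*)^α = 1.8217^0.5 ≈ 1.3497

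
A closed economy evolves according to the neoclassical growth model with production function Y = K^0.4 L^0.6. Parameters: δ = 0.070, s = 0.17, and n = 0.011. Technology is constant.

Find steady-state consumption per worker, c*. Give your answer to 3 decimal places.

c* ≈ 1.361

In steady state, investment equals break-even investment: s·k^α = (n + δ)·k.
Rearranging, k^(1−α) = s / (n + δ).
k^0.6 = 0.17 / (0.011 + 0.070) = 0.17 / 0.081 = 2.0988
k* = 2.0988^(1/0.6) ≈ 3.4405
y* = (k*)^α = 3.4405^0.4 ≈ 1.6393
c* = (1 − s)·y* = (1 − 0.17) × 1.6393 ≈ 1.3606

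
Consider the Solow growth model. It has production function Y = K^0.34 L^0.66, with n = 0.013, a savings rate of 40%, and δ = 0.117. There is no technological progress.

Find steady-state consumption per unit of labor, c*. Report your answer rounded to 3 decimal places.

c* ≈ 1.071

At the steady state, Δk = 0, so s·k^α = (n + δ)·k.
Dividing both sides by k: k^(1−α) = s / (n + δ).
k^0.66 = 0.40 / (0.013 + 0.117) = 0.40 / 0.130 = 3.0769
k* = 3.0769^(1/0.66) ≈ 5.4899
y* = (k*)^α = 5.4899^0.34 ≈ 1.7842
c* = (1 − s)·y* = (1 − 0.40) × 1.7842 ≈ 1.0705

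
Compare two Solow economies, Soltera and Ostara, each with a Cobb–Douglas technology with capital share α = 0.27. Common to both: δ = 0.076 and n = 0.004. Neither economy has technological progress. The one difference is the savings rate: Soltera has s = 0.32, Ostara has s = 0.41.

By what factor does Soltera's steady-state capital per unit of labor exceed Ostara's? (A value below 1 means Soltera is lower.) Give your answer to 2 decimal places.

k*_S / k*_O ≈ 0.71

Steady-state k* = [s/(n + δ)]^(1/(1−α)), so the ratio is [ (s_S/(n + δ)_S) / (s_O/(n + δ)_O) ]^1.3699.
s_S/(n + δ)_S = 0.32/0.080 = 4.0000; s_O/(n + δ)_O = 0.41/0.080 = 5.1250.
Ratio = (4.0000/5.1250)^1.3699 = 0.7805^1.3699 ≈ 0.7121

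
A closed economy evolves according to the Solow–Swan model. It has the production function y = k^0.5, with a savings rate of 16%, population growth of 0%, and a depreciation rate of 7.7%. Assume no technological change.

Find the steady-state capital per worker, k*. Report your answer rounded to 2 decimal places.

In steady state, investment equals break-even investment: s·k^α = (n + δ)·k.
Rearranging, k^(1−α) = s / (n + δ).
k^0.5 = 0.16 / (0.000 + 0.077) = 0.16 / 0.077 = 2.0779
k* = 2.0779^(1/0.5) ≈ 4.3177

k* ≈ 4.32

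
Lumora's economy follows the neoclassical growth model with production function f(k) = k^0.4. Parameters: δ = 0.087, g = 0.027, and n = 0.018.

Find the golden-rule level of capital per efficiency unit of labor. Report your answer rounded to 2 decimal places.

k_gold ≈ 6.35

The golden rule sets f'(k) = n + g + δ, i.e. α·k^(α−1) = n + g + δ.
So k^(1−α) = α / (n + g + δ) = 0.4 / 0.132 = 3.0303.
k_gold = 3.0303^(1/0.6) ≈ 6.3456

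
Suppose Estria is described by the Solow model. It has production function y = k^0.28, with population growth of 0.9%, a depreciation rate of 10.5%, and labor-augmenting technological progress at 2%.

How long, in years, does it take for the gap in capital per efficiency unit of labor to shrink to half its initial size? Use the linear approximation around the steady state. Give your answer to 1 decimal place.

t_½ ≈ 7.2 years

Near the steady state the convergence rate is λ = (1 − α)(n + g + δ).
λ = (1 − 0.28) × 0.134 = 0.72 × 0.134 = 0.09648
Half-life = ln 2 / λ = 0.6931 / 0.09648 ≈ 7.18 years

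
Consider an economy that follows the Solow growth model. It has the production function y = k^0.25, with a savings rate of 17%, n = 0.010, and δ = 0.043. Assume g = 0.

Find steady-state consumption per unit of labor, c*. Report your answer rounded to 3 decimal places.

c* ≈ 1.224

Steady state requires s·f(k) = (n + δ)·k, i.e. s·k^α = (n + δ)·k.
Rearranging, k^(1−α) = s / (n + δ).
k^0.75 = 0.17 / (0.010 + 0.043) = 0.17 / 0.053 = 3.2075
k* = 3.2075^(1/0.75) ≈ 4.7303
y* = (k*)^α = 4.7303^0.25 ≈ 1.4748
c* = (1 − s)·y* = (1 − 0.17) × 1.4748 ≈ 1.2241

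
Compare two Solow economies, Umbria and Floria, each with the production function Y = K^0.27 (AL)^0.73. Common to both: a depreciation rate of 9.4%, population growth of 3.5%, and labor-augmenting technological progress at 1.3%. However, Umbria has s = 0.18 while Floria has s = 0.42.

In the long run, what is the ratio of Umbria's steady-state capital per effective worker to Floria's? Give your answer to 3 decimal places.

k*_U / k*_F ≈ 0.313

Steady-state k* = [s/(n + g + δ)]^(1/(1−α)), so the ratio is [ (s_U/(n + g + δ)_U) / (s_F/(n + g + δ)_F) ]^1.3699.
s_U/(n + g + δ)_U = 0.18/0.142 = 1.2676; s_F/(n + g + δ)_F = 0.42/0.142 = 2.9577.
Ratio = (1.2676/2.9577)^1.3699 = 0.4286^1.3699 ≈ 0.3133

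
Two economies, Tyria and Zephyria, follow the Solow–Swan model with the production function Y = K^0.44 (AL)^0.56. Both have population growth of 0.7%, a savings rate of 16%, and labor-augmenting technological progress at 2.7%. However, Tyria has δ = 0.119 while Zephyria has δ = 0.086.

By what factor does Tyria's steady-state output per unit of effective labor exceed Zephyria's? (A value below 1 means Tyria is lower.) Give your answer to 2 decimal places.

Steady-state y* = [s/(n + g + δ)]^(α/(1−α)), so the ratio is [ (s_T/(n + g + δ)_T) / (s_Z/(n + g + δ)_Z) ]^0.7857.
s_T/(n + g + δ)_T = 0.16/0.153 = 1.0458; s_Z/(n + g + δ)_Z = 0.16/0.120 = 1.3333.
Ratio = (1.0458/1.3333)^0.7857 = 0.7844^0.7857 ≈ 0.8263

ratio ≈ 0.83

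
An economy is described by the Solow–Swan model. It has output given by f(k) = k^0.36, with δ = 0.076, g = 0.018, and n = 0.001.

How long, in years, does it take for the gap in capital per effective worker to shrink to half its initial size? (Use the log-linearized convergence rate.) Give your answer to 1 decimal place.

half-life ≈ 11.4 years

Near the steady state the convergence rate is λ = (1 − α)(n + g + δ).
λ = (1 − 0.36) × 0.095 = 0.64 × 0.095 = 0.0608
Half-life = ln 2 / λ = 0.6931 / 0.0608 ≈ 11.40 years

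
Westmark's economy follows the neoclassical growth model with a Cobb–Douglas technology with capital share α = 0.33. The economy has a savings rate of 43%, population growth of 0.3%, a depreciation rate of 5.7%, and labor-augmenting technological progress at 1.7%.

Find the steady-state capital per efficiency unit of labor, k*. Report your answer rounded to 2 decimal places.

In steady state, investment equals break-even investment: s·k^α = (n + g + δ)·k.
Rearranging, k^(1−α) = s / (n + g + δ).
k^0.67 = 0.43 / (0.003 + 0.017 + 0.057) = 0.43 / 0.077 = 5.5844
k* = 5.5844^(1/0.67) ≈ 13.0284

k* ≈ 13.03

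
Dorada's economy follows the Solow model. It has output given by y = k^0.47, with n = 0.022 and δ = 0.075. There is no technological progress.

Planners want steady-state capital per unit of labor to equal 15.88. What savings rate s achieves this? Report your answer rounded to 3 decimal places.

Steady state requires s·f(k) = (n + δ)·k, i.e. s·k^α = (n + δ)·k.
So s / (n + δ) = (k*)^(1−α) = 15.88^0.53 = 4.3296.
Therefore s = 4.3296 × (n + δ) = 4.3296 × 0.097 = 0.4200.

s ≈ 0.420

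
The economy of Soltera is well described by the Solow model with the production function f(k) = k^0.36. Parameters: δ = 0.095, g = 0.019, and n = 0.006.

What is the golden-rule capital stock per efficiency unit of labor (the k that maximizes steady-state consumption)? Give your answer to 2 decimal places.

k_gold ≈ 5.57

The golden rule sets f'(k) = n + g + δ, i.e. α·k^(α−1) = n + g + δ.
So k^(1−α) = α / (n + g + δ) = 0.36 / 0.120 = 3.0000.
k_gold = 3.0000^(1/0.64) ≈ 5.5655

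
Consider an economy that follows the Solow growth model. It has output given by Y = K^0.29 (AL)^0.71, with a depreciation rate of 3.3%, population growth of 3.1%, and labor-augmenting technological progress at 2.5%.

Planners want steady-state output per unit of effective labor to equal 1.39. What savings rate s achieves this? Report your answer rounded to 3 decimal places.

In steady state, investment equals break-even investment: s·k^α = (n + g + δ)·k.
Since y* = [s/(n + g + δ)]^(α/(1−α)), we have s/(n + g + δ) = (y*)^((1−α)/α) = 1.39^2.4483 = 2.2395.
Therefore s = 2.2395 × (n + g + δ) = 2.2395 × 0.089 = 0.1993.

s ≈ 0.199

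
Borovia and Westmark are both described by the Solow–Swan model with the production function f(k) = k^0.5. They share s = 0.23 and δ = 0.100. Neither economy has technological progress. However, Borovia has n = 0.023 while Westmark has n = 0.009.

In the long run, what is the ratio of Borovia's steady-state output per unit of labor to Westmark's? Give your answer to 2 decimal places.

Steady-state y* = [s/(n + δ)]^(α/(1−α)), so the ratio is [ (s_B/(n + δ)_B) / (s_W/(n + δ)_W) ]^1.
s_B/(n + δ)_B = 0.23/0.123 = 1.8699; s_W/(n + δ)_W = 0.23/0.109 = 2.1101.
Ratio = (1.8699/2.1101)^1 = 0.8862^1 ≈ 0.8862

ratio ≈ 0.89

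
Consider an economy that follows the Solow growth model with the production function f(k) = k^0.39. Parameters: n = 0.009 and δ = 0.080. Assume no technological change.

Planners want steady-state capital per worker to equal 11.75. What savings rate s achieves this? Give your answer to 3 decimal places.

s ≈ 0.400

Steady state requires s·f(k) = (n + δ)·k, i.e. s·k^α = (n + δ)·k.
So s / (n + δ) = (k*)^(1−α) = 11.75^0.61 = 4.4949.
Therefore s = 4.4949 × (n + δ) = 4.4949 × 0.089 = 0.4000.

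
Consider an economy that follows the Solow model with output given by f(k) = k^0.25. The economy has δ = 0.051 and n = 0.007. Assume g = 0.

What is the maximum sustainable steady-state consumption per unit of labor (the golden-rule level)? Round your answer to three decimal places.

At the golden rule, f'(k) = n + δ, so α·k^(α−1) = n + δ and k_gold = (α/(n + δ))^(1/(1−α)).
k_gold = (0.25/0.058)^(1/0.75) = 4.3103^1.3333 ≈ 7.0144
c_gold = f(k_gold) − (n + δ)·k_gold = 1.6274 − 0.058×7.0144 ≈ 1.2206

c_gold ≈ 1.221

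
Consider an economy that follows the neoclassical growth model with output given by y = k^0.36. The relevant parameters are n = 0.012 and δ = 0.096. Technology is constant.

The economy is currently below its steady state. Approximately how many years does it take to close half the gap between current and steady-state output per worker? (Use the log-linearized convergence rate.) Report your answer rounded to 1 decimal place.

Near the steady state the convergence rate is λ = (1 − α)(n + δ).
λ = (1 − 0.36) × 0.108 = 0.64 × 0.108 = 0.06912
Half-life = ln 2 / λ = 0.6931 / 0.06912 ≈ 10.03 years

t_½ ≈ 10.0 years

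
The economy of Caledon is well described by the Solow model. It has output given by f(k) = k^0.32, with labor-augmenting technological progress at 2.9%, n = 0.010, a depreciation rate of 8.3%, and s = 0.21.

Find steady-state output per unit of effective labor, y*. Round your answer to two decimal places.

y* ≈ 1.29

Steady state requires s·f(k) = (n + g + δ)·k, i.e. s·k^α = (n + g + δ)·k.
Rearranging, k^(1−α) = s / (n + g + δ).
k^0.68 = 0.21 / (0.010 + 0.029 + 0.083) = 0.21 / 0.122 = 1.7213
k* = 1.7213^(1/0.68) ≈ 2.2225
y* = (k*)^α = 2.2225^0.32 ≈ 1.2912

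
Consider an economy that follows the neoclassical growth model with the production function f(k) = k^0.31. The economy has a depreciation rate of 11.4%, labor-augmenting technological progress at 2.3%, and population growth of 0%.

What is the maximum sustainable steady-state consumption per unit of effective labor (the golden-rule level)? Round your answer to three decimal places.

At the golden rule, f'(k) = n + g + δ, so α·k^(α−1) = n + g + δ and k_gold = (α/(n + g + δ))^(1/(1−α)).
k_gold = (0.31/0.137)^(1/0.69) = 2.2628^1.4493 ≈ 3.2658
c_gold = f(k_gold) − (n + g + δ)·k_gold = 1.4432 − 0.137×3.2658 ≈ 0.9958

c_gold ≈ 0.996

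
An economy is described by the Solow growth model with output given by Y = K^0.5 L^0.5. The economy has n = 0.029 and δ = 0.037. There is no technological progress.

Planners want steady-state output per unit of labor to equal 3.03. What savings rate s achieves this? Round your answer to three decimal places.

s ≈ 0.200

In steady state, investment equals break-even investment: s·k^α = (n + δ)·k.
Since y* = [s/(n + δ)]^(α/(1−α)), we have s/(n + δ) = (y*)^((1−α)/α) = 3.03^1 = 3.0300.
Therefore s = 3.0300 × (n + δ) = 3.0300 × 0.066 = 0.2000.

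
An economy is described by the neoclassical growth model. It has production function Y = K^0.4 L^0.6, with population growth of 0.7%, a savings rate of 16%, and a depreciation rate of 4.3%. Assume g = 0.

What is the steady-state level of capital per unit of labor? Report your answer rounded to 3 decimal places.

k* = 6.949

Steady state requires s·f(k) = (n + δ)·k, i.e. s·k^α = (n + δ)·k.
Dividing both sides by k: k^(1−α) = s / (n + δ).
k^0.6 = 0.16 / (0.007 + 0.043) = 0.16 / 0.050 = 3.2000
k* = 3.2000^(1/0.6) ≈ 6.9489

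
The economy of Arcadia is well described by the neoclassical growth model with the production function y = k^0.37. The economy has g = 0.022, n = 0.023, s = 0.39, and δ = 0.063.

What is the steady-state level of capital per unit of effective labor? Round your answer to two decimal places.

At the steady state, Δk = 0, so s·k^α = (n + g + δ)·k.
Dividing both sides by k: k^(1−α) = s / (n + g + δ).
k^0.63 = 0.39 / (0.023 + 0.022 + 0.063) = 0.39 / 0.108 = 3.6111
k* = 3.6111^(1/0.63) ≈ 7.6761

k* = 7.68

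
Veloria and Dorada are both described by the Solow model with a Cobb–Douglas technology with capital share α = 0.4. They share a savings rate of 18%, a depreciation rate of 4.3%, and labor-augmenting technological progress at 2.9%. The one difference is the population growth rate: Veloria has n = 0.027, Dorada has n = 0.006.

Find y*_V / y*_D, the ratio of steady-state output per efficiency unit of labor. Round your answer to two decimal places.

Steady-state y* = [s/(n + g + δ)]^(α/(1−α)), so the ratio is [ (s_V/(n + g + δ)_V) / (s_D/(n + g + δ)_D) ]^0.6667.
s_V/(n + g + δ)_V = 0.18/0.099 = 1.8182; s_D/(n + g + δ)_D = 0.18/0.078 = 2.3077.
Ratio = (1.8182/2.3077)^0.6667 = 0.7879^0.6667 ≈ 0.8531

y*_V / y*_D ≈ 0.85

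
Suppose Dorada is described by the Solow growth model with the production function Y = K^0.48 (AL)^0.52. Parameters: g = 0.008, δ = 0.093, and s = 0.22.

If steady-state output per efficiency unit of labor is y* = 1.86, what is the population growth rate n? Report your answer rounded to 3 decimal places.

In steady state, investment equals break-even investment: s·k^α = (n + g + δ)·k.
Since y* = [s/(n + g + δ)]^(α/(1−α)), we have s/(n + g + δ) = (y*)^((1−α)/α) = 1.86^1.0833 = 1.9587.
Therefore n + g + δ = s / 1.9587 = 0.22 / 1.9587 = 0.1123, so n = 0.1123 − 0.101 = 0.0113.

n ≈ 0.011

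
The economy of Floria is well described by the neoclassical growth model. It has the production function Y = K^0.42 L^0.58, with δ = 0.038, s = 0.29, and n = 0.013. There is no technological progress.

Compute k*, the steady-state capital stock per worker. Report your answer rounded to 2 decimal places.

k* ≈ 20.02

At the steady state, Δk = 0, so s·k^α = (n + δ)·k.
Dividing both sides by k: k^(1−α) = s / (n + δ).
k^0.58 = 0.29 / (0.013 + 0.038) = 0.29 / 0.051 = 5.6863
k* = 5.6863^(1/0.58) ≈ 20.0185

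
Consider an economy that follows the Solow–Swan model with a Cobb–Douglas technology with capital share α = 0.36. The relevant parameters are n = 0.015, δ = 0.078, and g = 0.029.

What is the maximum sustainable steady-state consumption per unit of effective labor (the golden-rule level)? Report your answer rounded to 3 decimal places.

c_gold ≈ 1.176

At the golden rule, f'(k) = n + g + δ, so α·k^(α−1) = n + g + δ and k_gold = (α/(n + g + δ))^(1/(1−α)).
k_gold = (0.36/0.122)^(1/0.64) = 2.9508^1.5625 ≈ 5.4235
c_gold = f(k_gold) − (n + g + δ)·k_gold = 1.8380 − 0.122×5.4235 ≈ 1.1763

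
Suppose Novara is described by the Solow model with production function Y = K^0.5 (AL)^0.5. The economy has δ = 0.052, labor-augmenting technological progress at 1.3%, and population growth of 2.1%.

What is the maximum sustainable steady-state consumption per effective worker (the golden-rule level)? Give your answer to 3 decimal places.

c_gold ≈ 2.907

At the golden rule, f'(k) = n + g + δ, so α·k^(α−1) = n + g + δ and k_gold = (α/(n + g + δ))^(1/(1−α)).
k_gold = (0.5/0.086)^(1/0.5) = 5.8140^2 ≈ 33.8026
c_gold = f(k_gold) − (n + g + δ)·k_gold = 5.8140 − 0.086×33.8026 ≈ 2.9070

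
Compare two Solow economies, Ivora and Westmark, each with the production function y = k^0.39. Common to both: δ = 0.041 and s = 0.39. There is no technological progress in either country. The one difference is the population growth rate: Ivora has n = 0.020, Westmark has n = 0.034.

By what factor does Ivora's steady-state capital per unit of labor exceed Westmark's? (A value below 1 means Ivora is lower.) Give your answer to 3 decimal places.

k*_I / k*_W ≈ 1.403

Steady-state k* = [s/(n + δ)]^(1/(1−α)), so the ratio is [ (s_I/(n + δ)_I) / (s_W/(n + δ)_W) ]^1.6393.
s_I/(n + δ)_I = 0.39/0.061 = 6.3934; s_W/(n + δ)_W = 0.39/0.075 = 5.2000.
Ratio = (6.3934/5.2000)^1.6393 = 1.2295^1.6393 ≈ 1.4031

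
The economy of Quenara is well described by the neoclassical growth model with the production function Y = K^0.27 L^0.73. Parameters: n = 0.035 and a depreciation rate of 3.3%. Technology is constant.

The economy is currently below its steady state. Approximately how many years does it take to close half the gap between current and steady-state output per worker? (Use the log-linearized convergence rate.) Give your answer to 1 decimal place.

half-life ≈ 14.0 years

Near the steady state the convergence rate is λ = (1 − α)(n + δ).
λ = (1 − 0.27) × 0.068 = 0.73 × 0.068 = 0.04964
Half-life = ln 2 / λ = 0.6931 / 0.04964 ≈ 13.96 years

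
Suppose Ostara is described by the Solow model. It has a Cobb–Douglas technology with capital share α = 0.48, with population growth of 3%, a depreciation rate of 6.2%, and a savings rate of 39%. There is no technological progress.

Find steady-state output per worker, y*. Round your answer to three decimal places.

At the steady state, Δk = 0, so s·k^α = (n + δ)·k.
Dividing both sides by k: k^(1−α) = s / (n + δ).
k^0.52 = 0.39 / (0.030 + 0.062) = 0.39 / 0.092 = 4.2391
k* = 4.2391^(1/0.52) ≈ 16.0804
y* = (k*)^α = 16.0804^0.48 ≈ 3.7933

y* ≈ 3.793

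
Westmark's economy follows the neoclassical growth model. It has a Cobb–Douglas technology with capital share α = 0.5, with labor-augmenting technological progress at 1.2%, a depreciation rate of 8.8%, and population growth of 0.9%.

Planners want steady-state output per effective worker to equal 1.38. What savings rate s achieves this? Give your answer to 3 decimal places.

Steady state requires s·f(k) = (n + g + δ)·k, i.e. s·k^α = (n + g + δ)·k.
Since y* = [s/(n + g + δ)]^(α/(1−α)), we have s/(n + g + δ) = (y*)^((1−α)/α) = 1.38^1 = 1.3800.
Therefore s = 1.3800 × (n + g + δ) = 1.3800 × 0.109 = 0.1504.

s ≈ 0.150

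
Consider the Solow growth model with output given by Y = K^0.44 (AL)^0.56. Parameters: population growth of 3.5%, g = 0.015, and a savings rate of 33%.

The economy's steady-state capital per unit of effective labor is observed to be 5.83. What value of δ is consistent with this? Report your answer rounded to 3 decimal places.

In steady state, investment equals break-even investment: s·k^α = (n + g + δ)·k.
So s / (n + g + δ) = (k*)^(1−α) = 5.83^0.56 = 2.6839.
Therefore n + g + δ = s / 2.6839 = 0.33 / 2.6839 = 0.1230, so δ = 0.1230 − 0.050 = 0.0730.

δ ≈ 0.073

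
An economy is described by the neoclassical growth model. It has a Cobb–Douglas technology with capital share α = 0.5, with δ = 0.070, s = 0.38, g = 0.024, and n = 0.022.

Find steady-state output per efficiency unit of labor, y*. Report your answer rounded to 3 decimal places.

In steady state, investment equals break-even investment: s·k^α = (n + g + δ)·k.
Rearranging, k^(1−α) = s / (n + g + δ).
k^0.5 = 0.38 / (0.022 + 0.024 + 0.070) = 0.38 / 0.116 = 3.2759
k* = 3.2759^(1/0.5) ≈ 10.7315
y* = (k*)^α = 10.7315^0.5 ≈ 3.2759

y* = 3.276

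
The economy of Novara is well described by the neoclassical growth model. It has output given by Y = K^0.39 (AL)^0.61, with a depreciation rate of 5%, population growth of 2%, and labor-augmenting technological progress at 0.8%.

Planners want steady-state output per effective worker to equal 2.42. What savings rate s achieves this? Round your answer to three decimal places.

s ≈ 0.311

At the steady state, Δk = 0, so s·k^α = (n + g + δ)·k.
Since y* = [s/(n + g + δ)]^(α/(1−α)), we have s/(n + g + δ) = (y*)^((1−α)/α) = 2.42^1.5641 = 3.9841.
Therefore s = 3.9841 × (n + g + δ) = 3.9841 × 0.078 = 0.3108.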